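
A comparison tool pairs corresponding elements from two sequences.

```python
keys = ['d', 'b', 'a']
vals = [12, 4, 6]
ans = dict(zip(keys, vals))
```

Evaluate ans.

Step 1: zip pairs keys with values:
  'd' -> 12
  'b' -> 4
  'a' -> 6
Therefore ans = {'d': 12, 'b': 4, 'a': 6}.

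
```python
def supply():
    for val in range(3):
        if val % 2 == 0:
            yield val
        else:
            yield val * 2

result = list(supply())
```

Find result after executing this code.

Step 1: For each val in range(3), yield val if even, else val*2:
  val=0 (even): yield 0
  val=1 (odd): yield 1*2 = 2
  val=2 (even): yield 2
Therefore result = [0, 2, 2].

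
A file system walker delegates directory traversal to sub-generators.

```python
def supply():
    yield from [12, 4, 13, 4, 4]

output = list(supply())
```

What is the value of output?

Step 1: yield from delegates to the iterable, yielding each element.
Step 2: Collected values: [12, 4, 13, 4, 4].
Therefore output = [12, 4, 13, 4, 4].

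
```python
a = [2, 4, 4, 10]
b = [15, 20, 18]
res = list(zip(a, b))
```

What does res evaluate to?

Step 1: zip stops at shortest (len(a)=4, len(b)=3):
  Index 0: (2, 15)
  Index 1: (4, 20)
  Index 2: (4, 18)
Step 2: Last element of a (10) has no pair, dropped.
Therefore res = [(2, 15), (4, 20), (4, 18)].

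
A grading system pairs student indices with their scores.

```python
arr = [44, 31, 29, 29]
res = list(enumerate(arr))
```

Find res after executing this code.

Step 1: enumerate pairs each element with its index:
  (0, 44)
  (1, 31)
  (2, 29)
  (3, 29)
Therefore res = [(0, 44), (1, 31), (2, 29), (3, 29)].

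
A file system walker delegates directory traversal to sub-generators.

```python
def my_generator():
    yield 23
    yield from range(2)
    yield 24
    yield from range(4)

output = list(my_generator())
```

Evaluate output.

Step 1: Trace yields in order:
  yield 23
  yield 0
  yield 1
  yield 24
  yield 0
  yield 1
  yield 2
  yield 3
Therefore output = [23, 0, 1, 24, 0, 1, 2, 3].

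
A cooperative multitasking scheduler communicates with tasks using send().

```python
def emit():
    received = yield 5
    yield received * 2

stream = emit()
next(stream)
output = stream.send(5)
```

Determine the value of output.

Step 1: next(stream) advances to first yield, producing 5.
Step 2: send(5) resumes, received = 5.
Step 3: yield received * 2 = 5 * 2 = 10.
Therefore output = 10.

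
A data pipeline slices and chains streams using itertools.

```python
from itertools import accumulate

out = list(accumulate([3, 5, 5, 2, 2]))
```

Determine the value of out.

Step 1: accumulate computes running sums:
  + 3 = 3
  + 5 = 8
  + 5 = 13
  + 2 = 15
  + 2 = 17
Therefore out = [3, 8, 13, 15, 17].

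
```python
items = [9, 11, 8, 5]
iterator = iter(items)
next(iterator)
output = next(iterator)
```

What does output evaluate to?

Step 1: Create iterator over [9, 11, 8, 5].
Step 2: next() consumes 9.
Step 3: next() returns 11.
Therefore output = 11.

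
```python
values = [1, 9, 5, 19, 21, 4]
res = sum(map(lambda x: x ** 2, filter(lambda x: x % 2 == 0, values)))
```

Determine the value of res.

Step 1: Filter even numbers from [1, 9, 5, 19, 21, 4]: [4]
Step 2: Square each: [16]
Step 3: Sum = 16.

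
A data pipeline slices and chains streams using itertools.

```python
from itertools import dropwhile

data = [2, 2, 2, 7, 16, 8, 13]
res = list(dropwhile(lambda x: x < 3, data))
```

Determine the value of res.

Step 1: dropwhile drops elements while < 3:
  2 < 3: dropped
  2 < 3: dropped
  2 < 3: dropped
  7: kept (dropping stopped)
Step 2: Remaining elements kept regardless of condition.
Therefore res = [7, 16, 8, 13].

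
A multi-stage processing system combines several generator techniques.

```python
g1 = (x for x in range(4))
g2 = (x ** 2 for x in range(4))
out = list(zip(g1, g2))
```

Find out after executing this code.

Step 1: g1 produces [0, 1, 2, 3].
Step 2: g2 produces [0, 1, 4, 9].
Step 3: zip pairs them: [(0, 0), (1, 1), (2, 4), (3, 9)].
Therefore out = [(0, 0), (1, 1), (2, 4), (3, 9)].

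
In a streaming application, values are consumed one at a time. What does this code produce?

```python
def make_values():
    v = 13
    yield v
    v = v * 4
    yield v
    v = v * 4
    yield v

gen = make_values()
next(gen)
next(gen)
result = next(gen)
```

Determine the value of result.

Step 1: Trace through generator execution:
  Yield 1: v starts at 13, yield 13
  Yield 2: v = 13 * 4 = 52, yield 52
  Yield 3: v = 52 * 4 = 208, yield 208
Step 2: First next() gets 13, second next() gets the second value, third next() yields 208.
Therefore result = 208.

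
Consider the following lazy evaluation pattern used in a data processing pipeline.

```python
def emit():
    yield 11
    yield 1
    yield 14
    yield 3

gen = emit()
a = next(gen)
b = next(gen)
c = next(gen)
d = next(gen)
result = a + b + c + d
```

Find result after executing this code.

Step 1: Create generator and consume all values:
  a = next(gen) = 11
  b = next(gen) = 1
  c = next(gen) = 14
  d = next(gen) = 3
Step 2: result = 11 + 1 + 14 + 3 = 29.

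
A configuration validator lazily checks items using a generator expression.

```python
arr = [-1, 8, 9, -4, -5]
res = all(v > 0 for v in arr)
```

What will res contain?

Step 1: Check v > 0 for each element in [-1, 8, 9, -4, -5]:
  -1 > 0: False
  8 > 0: True
  9 > 0: True
  -4 > 0: False
  -5 > 0: False
Step 2: all() returns False.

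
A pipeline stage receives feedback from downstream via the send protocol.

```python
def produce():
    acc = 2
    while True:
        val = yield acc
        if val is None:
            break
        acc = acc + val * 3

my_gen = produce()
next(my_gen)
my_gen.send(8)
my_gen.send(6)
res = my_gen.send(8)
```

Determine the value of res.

Step 1: next() -> yield acc=2.
Step 2: send(8) -> val=8, acc = 2 + 8*3 = 26, yield 26.
Step 3: send(6) -> val=6, acc = 26 + 6*3 = 44, yield 44.
Step 4: send(8) -> val=8, acc = 44 + 8*3 = 68, yield 68.
Therefore res = 68.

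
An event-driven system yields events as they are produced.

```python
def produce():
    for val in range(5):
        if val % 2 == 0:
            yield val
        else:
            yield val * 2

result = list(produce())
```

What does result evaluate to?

Step 1: For each val in range(5), yield val if even, else val*2:
  val=0 (even): yield 0
  val=1 (odd): yield 1*2 = 2
  val=2 (even): yield 2
  val=3 (odd): yield 3*2 = 6
  val=4 (even): yield 4
Therefore result = [0, 2, 2, 6, 4].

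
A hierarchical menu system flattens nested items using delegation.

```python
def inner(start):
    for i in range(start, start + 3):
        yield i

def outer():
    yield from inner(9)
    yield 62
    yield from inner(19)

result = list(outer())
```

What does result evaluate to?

Step 1: outer() delegates to inner(9):
  yield 9
  yield 10
  yield 11
Step 2: yield 62
Step 3: Delegates to inner(19):
  yield 19
  yield 20
  yield 21
Therefore result = [9, 10, 11, 62, 19, 20, 21].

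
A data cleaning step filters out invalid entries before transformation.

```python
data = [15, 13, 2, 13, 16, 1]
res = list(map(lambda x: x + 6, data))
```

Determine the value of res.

Step 1: Apply lambda x: x + 6 to each element:
  15 -> 21
  13 -> 19
  2 -> 8
  13 -> 19
  16 -> 22
  1 -> 7
Therefore res = [21, 19, 8, 19, 22, 7].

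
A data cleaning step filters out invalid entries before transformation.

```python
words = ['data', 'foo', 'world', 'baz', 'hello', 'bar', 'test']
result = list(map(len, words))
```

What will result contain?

Step 1: Map len() to each word:
  'data' -> 4
  'foo' -> 3
  'world' -> 5
  'baz' -> 3
  'hello' -> 5
  'bar' -> 3
  'test' -> 4
Therefore result = [4, 3, 5, 3, 5, 3, 4].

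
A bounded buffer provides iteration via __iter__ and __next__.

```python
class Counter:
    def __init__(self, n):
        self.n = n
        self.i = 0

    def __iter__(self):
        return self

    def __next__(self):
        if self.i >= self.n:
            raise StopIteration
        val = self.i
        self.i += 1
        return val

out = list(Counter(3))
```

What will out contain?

Step 1: Counter(3) creates an iterator counting 0 to 2.
Step 2: list() consumes all values: [0, 1, 2].
Therefore out = [0, 1, 2].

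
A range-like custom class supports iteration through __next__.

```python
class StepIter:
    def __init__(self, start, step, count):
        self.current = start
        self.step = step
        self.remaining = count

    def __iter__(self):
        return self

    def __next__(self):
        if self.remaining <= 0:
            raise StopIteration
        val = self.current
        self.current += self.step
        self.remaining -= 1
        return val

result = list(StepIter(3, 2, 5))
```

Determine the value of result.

Step 1: StepIter starts at 3, increments by 2, for 5 steps:
  Yield 3, then current += 2
  Yield 5, then current += 2
  Yield 7, then current += 2
  Yield 9, then current += 2
  Yield 11, then current += 2
Therefore result = [3, 5, 7, 9, 11].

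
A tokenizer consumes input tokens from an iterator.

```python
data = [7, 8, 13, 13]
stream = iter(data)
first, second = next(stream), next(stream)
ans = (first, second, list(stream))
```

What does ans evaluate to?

Step 1: Create iterator over [7, 8, 13, 13].
Step 2: first = 7, second = 8.
Step 3: Remaining elements: [13, 13].
Therefore ans = (7, 8, [13, 13]).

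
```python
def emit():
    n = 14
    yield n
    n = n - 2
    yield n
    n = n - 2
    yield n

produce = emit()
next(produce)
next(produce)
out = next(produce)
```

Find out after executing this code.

Step 1: Trace through generator execution:
  Yield 1: n starts at 14, yield 14
  Yield 2: n = 14 - 2 = 12, yield 12
  Yield 3: n = 12 - 2 = 10, yield 10
Step 2: First next() gets 14, second next() gets the second value, third next() yields 10.
Therefore out = 10.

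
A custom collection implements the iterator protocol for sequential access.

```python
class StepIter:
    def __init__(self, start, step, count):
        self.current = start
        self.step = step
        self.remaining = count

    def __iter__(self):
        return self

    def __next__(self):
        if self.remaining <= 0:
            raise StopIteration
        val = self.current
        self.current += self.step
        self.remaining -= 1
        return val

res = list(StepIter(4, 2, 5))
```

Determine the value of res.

Step 1: StepIter starts at 4, increments by 2, for 5 steps:
  Yield 4, then current += 2
  Yield 6, then current += 2
  Yield 8, then current += 2
  Yield 10, then current += 2
  Yield 12, then current += 2
Therefore res = [4, 6, 8, 10, 12].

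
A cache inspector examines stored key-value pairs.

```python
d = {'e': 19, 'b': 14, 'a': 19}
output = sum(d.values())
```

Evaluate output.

Step 1: d.values() = [19, 14, 19].
Step 2: sum = 52.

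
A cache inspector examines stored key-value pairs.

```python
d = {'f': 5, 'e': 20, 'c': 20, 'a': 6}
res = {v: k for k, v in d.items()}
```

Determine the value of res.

Step 1: Invert dict (swap keys and values):
  'f': 5 -> 5: 'f'
  'e': 20 -> 20: 'e'
  'c': 20 -> 20: 'c'
  'a': 6 -> 6: 'a'
Therefore res = {5: 'f', 20: 'c', 6: 'a'}.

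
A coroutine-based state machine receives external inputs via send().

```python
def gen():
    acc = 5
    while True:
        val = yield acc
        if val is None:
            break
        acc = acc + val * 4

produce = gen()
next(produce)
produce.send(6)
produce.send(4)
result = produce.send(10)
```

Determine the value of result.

Step 1: next() -> yield acc=5.
Step 2: send(6) -> val=6, acc = 5 + 6*4 = 29, yield 29.
Step 3: send(4) -> val=4, acc = 29 + 4*4 = 45, yield 45.
Step 4: send(10) -> val=10, acc = 45 + 10*4 = 85, yield 85.
Therefore result = 85.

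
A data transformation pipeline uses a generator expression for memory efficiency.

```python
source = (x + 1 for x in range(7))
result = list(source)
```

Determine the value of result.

Step 1: For each x in range(7), compute x+1:
  x=0: 0+1 = 1
  x=1: 1+1 = 2
  x=2: 2+1 = 3
  x=3: 3+1 = 4
  x=4: 4+1 = 5
  x=5: 5+1 = 6
  x=6: 6+1 = 7
Therefore result = [1, 2, 3, 4, 5, 6, 7].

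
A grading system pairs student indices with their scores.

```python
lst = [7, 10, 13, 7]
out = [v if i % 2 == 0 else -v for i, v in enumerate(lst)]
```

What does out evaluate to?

Step 1: For each (i, v), keep v if i is even, negate if odd:
  i=0 (even): keep 7
  i=1 (odd): negate to -10
  i=2 (even): keep 13
  i=3 (odd): negate to -7
Therefore out = [7, -10, 13, -7].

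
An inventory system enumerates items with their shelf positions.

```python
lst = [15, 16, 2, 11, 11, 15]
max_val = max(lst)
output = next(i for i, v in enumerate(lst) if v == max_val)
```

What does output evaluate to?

Step 1: max([15, 16, 2, 11, 11, 15]) = 16.
Step 2: Find first index where value == 16:
  Index 0: 15 != 16
  Index 1: 16 == 16, found!
Therefore output = 1.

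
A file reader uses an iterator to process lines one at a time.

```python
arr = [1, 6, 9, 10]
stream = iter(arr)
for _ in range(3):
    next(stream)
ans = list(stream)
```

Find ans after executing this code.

Step 1: Create iterator over [1, 6, 9, 10].
Step 2: Advance 3 positions (consuming [1, 6, 9]).
Step 3: list() collects remaining elements: [10].
Therefore ans = [10].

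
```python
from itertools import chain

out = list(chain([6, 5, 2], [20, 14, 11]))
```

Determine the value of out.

Step 1: chain() concatenates iterables: [6, 5, 2] + [20, 14, 11].
Therefore out = [6, 5, 2, 20, 14, 11].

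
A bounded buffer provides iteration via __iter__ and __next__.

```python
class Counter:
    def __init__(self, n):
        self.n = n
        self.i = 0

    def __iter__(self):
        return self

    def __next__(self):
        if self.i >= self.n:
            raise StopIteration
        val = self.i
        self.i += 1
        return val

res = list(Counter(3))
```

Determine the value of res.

Step 1: Counter(3) creates an iterator counting 0 to 2.
Step 2: list() consumes all values: [0, 1, 2].
Therefore res = [0, 1, 2].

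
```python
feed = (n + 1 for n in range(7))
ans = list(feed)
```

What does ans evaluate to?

Step 1: For each n in range(7), compute n+1:
  n=0: 0+1 = 1
  n=1: 1+1 = 2
  n=2: 2+1 = 3
  n=3: 3+1 = 4
  n=4: 4+1 = 5
  n=5: 5+1 = 6
  n=6: 6+1 = 7
Therefore ans = [1, 2, 3, 4, 5, 6, 7].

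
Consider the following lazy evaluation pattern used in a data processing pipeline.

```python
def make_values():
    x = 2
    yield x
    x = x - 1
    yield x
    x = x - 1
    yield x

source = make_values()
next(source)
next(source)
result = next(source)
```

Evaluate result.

Step 1: Trace through generator execution:
  Yield 1: x starts at 2, yield 2
  Yield 2: x = 2 - 1 = 1, yield 1
  Yield 3: x = 1 - 1 = 0, yield 0
Step 2: First next() gets 2, second next() gets the second value, third next() yields 0.
Therefore result = 0.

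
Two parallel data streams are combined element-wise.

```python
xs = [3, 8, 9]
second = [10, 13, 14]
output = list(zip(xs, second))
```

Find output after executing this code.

Step 1: zip pairs elements at same index:
  Index 0: (3, 10)
  Index 1: (8, 13)
  Index 2: (9, 14)
Therefore output = [(3, 10), (8, 13), (9, 14)].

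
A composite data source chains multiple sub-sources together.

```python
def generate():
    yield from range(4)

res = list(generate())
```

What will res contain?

Step 1: yield from delegates to the iterable, yielding each element.
Step 2: Collected values: [0, 1, 2, 3].
Therefore res = [0, 1, 2, 3].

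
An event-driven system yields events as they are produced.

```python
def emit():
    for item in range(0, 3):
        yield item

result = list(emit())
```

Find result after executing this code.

Step 1: The generator yields each value from range(0, 3).
Step 2: list() consumes all yields: [0, 1, 2].
Therefore result = [0, 1, 2].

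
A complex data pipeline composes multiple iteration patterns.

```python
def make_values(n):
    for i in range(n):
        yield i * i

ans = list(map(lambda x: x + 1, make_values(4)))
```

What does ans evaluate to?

Step 1: make_values(4) yields squares: [0, 1, 4, 9].
Step 2: map adds 1 to each: [1, 2, 5, 10].
Therefore ans = [1, 2, 5, 10].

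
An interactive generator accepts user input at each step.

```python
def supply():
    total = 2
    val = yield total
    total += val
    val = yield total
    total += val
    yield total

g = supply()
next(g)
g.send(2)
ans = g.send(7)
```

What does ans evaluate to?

Step 1: next() -> yield total=2.
Step 2: send(2) -> val=2, total = 2+2 = 4, yield 4.
Step 3: send(7) -> val=7, total = 4+7 = 11, yield 11.
Therefore ans = 11.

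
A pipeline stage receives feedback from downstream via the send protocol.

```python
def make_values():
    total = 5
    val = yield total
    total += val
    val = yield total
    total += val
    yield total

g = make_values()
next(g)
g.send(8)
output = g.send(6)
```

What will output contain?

Step 1: next() -> yield total=5.
Step 2: send(8) -> val=8, total = 5+8 = 13, yield 13.
Step 3: send(6) -> val=6, total = 13+6 = 19, yield 19.
Therefore output = 19.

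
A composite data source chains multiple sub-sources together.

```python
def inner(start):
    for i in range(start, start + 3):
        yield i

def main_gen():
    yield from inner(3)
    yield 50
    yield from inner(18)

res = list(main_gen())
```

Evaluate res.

Step 1: main_gen() delegates to inner(3):
  yield 3
  yield 4
  yield 5
Step 2: yield 50
Step 3: Delegates to inner(18):
  yield 18
  yield 19
  yield 20
Therefore res = [3, 4, 5, 50, 18, 19, 20].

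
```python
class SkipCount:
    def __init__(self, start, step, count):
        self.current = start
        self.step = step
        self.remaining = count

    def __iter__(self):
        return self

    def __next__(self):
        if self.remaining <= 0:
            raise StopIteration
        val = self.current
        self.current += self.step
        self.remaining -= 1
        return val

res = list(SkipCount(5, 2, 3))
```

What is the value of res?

Step 1: SkipCount starts at 5, increments by 2, for 3 steps:
  Yield 5, then current += 2
  Yield 7, then current += 2
  Yield 9, then current += 2
Therefore res = [5, 7, 9].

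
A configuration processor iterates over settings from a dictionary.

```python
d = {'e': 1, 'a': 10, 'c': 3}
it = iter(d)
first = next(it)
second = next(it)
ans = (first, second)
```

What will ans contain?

Step 1: iter(d) iterates over keys: ['e', 'a', 'c'].
Step 2: first = next(it) = 'e', second = next(it) = 'a'.
Therefore ans = ('e', 'a').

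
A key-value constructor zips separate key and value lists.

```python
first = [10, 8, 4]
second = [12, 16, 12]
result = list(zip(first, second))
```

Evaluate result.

Step 1: zip pairs elements at same index:
  Index 0: (10, 12)
  Index 1: (8, 16)
  Index 2: (4, 12)
Therefore result = [(10, 12), (8, 16), (4, 12)].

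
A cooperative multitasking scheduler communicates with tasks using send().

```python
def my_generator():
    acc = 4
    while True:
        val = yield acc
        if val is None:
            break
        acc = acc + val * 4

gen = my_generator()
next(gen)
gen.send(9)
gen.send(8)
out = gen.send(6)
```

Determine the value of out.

Step 1: next() -> yield acc=4.
Step 2: send(9) -> val=9, acc = 4 + 9*4 = 40, yield 40.
Step 3: send(8) -> val=8, acc = 40 + 8*4 = 72, yield 72.
Step 4: send(6) -> val=6, acc = 72 + 6*4 = 96, yield 96.
Therefore out = 96.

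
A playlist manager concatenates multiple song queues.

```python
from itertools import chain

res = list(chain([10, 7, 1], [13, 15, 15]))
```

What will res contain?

Step 1: chain() concatenates iterables: [10, 7, 1] + [13, 15, 15].
Therefore res = [10, 7, 1, 13, 15, 15].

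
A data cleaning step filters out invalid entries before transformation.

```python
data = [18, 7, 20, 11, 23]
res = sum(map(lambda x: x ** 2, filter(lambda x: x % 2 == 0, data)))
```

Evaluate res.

Step 1: Filter even numbers from [18, 7, 20, 11, 23]: [18, 20]
Step 2: Square each: [324, 400]
Step 3: Sum = 724.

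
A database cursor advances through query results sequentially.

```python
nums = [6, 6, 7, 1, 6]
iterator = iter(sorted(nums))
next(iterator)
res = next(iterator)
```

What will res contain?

Step 1: sorted([6, 6, 7, 1, 6]) = [1, 6, 6, 6, 7].
Step 2: Create iterator and skip 1 elements.
Step 3: next() returns 6.
Therefore res = 6.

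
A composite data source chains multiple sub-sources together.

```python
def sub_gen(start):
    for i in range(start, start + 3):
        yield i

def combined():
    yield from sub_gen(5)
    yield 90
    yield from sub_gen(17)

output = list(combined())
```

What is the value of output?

Step 1: combined() delegates to sub_gen(5):
  yield 5
  yield 6
  yield 7
Step 2: yield 90
Step 3: Delegates to sub_gen(17):
  yield 17
  yield 18
  yield 19
Therefore output = [5, 6, 7, 90, 17, 18, 19].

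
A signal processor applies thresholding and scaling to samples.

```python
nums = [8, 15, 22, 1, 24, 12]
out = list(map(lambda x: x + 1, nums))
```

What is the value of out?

Step 1: Apply lambda x: x + 1 to each element:
  8 -> 9
  15 -> 16
  22 -> 23
  1 -> 2
  24 -> 25
  12 -> 13
Therefore out = [9, 16, 23, 2, 25, 13].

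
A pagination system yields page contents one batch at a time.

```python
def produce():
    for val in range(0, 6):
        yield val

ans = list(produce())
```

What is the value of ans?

Step 1: The generator yields each value from range(0, 6).
Step 2: list() consumes all yields: [0, 1, 2, 3, 4, 5].
Therefore ans = [0, 1, 2, 3, 4, 5].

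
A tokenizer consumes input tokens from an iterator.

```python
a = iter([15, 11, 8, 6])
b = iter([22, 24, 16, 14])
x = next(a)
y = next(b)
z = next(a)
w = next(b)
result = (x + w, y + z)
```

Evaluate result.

Step 1: a iterates [15, 11, 8, 6], b iterates [22, 24, 16, 14].
Step 2: x = next(a) = 15, y = next(b) = 22.
Step 3: z = next(a) = 11, w = next(b) = 24.
Step 4: result = (15 + 24, 22 + 11) = (39, 33).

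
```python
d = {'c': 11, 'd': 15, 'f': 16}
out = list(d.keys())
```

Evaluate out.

Step 1: d.keys() returns the dictionary keys in insertion order.
Therefore out = ['c', 'd', 'f'].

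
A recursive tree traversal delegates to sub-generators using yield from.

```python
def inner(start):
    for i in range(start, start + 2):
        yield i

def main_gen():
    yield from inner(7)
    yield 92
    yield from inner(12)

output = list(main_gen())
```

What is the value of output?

Step 1: main_gen() delegates to inner(7):
  yield 7
  yield 8
Step 2: yield 92
Step 3: Delegates to inner(12):
  yield 12
  yield 13
Therefore output = [7, 8, 92, 12, 13].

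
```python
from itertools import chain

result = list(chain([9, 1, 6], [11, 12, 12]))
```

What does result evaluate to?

Step 1: chain() concatenates iterables: [9, 1, 6] + [11, 12, 12].
Therefore result = [9, 1, 6, 11, 12, 12].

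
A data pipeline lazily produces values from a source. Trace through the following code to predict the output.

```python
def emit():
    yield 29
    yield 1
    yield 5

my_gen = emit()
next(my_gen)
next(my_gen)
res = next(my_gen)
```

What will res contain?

Step 1: emit() creates a generator.
Step 2: next(my_gen) yields 29 (consumed and discarded).
Step 3: next(my_gen) yields 1 (consumed and discarded).
Step 4: next(my_gen) yields 5, assigned to res.
Therefore res = 5.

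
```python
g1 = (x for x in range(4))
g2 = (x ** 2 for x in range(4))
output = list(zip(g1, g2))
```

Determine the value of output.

Step 1: g1 produces [0, 1, 2, 3].
Step 2: g2 produces [0, 1, 4, 9].
Step 3: zip pairs them: [(0, 0), (1, 1), (2, 4), (3, 9)].
Therefore output = [(0, 0), (1, 1), (2, 4), (3, 9)].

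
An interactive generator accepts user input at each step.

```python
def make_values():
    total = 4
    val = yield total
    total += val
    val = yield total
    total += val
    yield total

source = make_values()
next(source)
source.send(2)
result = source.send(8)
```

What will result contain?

Step 1: next() -> yield total=4.
Step 2: send(2) -> val=2, total = 4+2 = 6, yield 6.
Step 3: send(8) -> val=8, total = 6+8 = 14, yield 14.
Therefore result = 14.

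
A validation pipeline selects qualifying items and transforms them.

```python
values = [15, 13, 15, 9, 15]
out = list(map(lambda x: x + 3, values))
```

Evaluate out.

Step 1: Apply lambda x: x + 3 to each element:
  15 -> 18
  13 -> 16
  15 -> 18
  9 -> 12
  15 -> 18
Therefore out = [18, 16, 18, 12, 18].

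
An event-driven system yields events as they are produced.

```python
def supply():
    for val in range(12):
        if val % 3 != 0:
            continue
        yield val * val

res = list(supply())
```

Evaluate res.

Step 1: Only yield val**2 when val is divisible by 3:
  val=0: 0 % 3 == 0, yield 0**2 = 0
  val=3: 3 % 3 == 0, yield 3**2 = 9
  val=6: 6 % 3 == 0, yield 6**2 = 36
  val=9: 9 % 3 == 0, yield 9**2 = 81
Therefore res = [0, 9, 36, 81].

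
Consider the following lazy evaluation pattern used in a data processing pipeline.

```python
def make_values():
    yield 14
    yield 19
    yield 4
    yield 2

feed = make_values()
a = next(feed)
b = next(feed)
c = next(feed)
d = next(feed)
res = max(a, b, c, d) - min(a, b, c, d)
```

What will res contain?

Step 1: Create generator and consume all values:
  a = next(feed) = 14
  b = next(feed) = 19
  c = next(feed) = 4
  d = next(feed) = 2
Step 2: max = 19, min = 2, res = 19 - 2 = 17.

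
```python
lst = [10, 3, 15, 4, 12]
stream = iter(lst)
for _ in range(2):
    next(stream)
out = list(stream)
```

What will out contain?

Step 1: Create iterator over [10, 3, 15, 4, 12].
Step 2: Advance 2 positions (consuming [10, 3]).
Step 3: list() collects remaining elements: [15, 4, 12].
Therefore out = [15, 4, 12].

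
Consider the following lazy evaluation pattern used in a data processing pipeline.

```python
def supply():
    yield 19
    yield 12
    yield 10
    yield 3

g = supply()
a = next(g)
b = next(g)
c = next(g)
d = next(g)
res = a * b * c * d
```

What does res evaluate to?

Step 1: Create generator and consume all values:
  a = next(g) = 19
  b = next(g) = 12
  c = next(g) = 10
  d = next(g) = 3
Step 2: res = 19 * 12 * 10 * 3 = 6840.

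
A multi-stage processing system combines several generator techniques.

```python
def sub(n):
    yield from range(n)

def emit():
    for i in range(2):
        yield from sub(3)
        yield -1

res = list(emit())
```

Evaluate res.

Step 1: For each i in range(2):
  i=0: yield from sub(3) -> [0, 1, 2], then yield -1
  i=1: yield from sub(3) -> [0, 1, 2], then yield -1
Therefore res = [0, 1, 2, -1, 0, 1, 2, -1].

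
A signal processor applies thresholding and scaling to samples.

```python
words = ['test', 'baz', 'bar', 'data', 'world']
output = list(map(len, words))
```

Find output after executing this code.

Step 1: Map len() to each word:
  'test' -> 4
  'baz' -> 3
  'bar' -> 3
  'data' -> 4
  'world' -> 5
Therefore output = [4, 3, 3, 4, 5].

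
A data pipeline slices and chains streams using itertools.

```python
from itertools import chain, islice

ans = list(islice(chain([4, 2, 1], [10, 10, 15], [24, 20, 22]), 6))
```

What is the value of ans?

Step 1: chain([4, 2, 1], [10, 10, 15], [24, 20, 22]) = [4, 2, 1, 10, 10, 15, 24, 20, 22].
Step 2: islice takes first 6 elements: [4, 2, 1, 10, 10, 15].
Therefore ans = [4, 2, 1, 10, 10, 15].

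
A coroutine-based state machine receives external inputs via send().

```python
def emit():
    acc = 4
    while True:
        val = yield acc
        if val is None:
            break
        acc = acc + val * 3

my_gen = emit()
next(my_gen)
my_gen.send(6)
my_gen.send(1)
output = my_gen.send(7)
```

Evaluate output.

Step 1: next() -> yield acc=4.
Step 2: send(6) -> val=6, acc = 4 + 6*3 = 22, yield 22.
Step 3: send(1) -> val=1, acc = 22 + 1*3 = 25, yield 25.
Step 4: send(7) -> val=7, acc = 25 + 7*3 = 46, yield 46.
Therefore output = 46.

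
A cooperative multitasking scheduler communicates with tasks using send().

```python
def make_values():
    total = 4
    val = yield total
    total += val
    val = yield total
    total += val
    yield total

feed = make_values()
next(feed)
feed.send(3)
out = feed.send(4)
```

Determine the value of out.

Step 1: next() -> yield total=4.
Step 2: send(3) -> val=3, total = 4+3 = 7, yield 7.
Step 3: send(4) -> val=4, total = 7+4 = 11, yield 11.
Therefore out = 11.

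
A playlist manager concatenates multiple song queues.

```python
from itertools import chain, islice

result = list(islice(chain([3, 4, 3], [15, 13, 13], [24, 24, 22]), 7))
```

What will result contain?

Step 1: chain([3, 4, 3], [15, 13, 13], [24, 24, 22]) = [3, 4, 3, 15, 13, 13, 24, 24, 22].
Step 2: islice takes first 7 elements: [3, 4, 3, 15, 13, 13, 24].
Therefore result = [3, 4, 3, 15, 13, 13, 24].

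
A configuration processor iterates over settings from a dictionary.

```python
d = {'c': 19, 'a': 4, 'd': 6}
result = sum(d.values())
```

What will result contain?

Step 1: d.values() = [19, 4, 6].
Step 2: sum = 29.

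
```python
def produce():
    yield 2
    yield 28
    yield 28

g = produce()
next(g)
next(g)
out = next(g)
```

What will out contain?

Step 1: produce() creates a generator.
Step 2: next(g) yields 2 (consumed and discarded).
Step 3: next(g) yields 28 (consumed and discarded).
Step 4: next(g) yields 28, assigned to out.
Therefore out = 28.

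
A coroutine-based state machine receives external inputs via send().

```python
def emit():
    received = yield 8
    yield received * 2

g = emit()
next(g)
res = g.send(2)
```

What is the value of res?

Step 1: next(g) advances to first yield, producing 8.
Step 2: send(2) resumes, received = 2.
Step 3: yield received * 2 = 2 * 2 = 4.
Therefore res = 4.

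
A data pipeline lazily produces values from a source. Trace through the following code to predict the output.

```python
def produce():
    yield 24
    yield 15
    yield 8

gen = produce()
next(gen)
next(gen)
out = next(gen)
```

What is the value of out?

Step 1: produce() creates a generator.
Step 2: next(gen) yields 24 (consumed and discarded).
Step 3: next(gen) yields 15 (consumed and discarded).
Step 4: next(gen) yields 8, assigned to out.
Therefore out = 8.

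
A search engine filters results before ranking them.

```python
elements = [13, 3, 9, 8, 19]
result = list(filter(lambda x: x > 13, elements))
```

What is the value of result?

Step 1: Filter elements > 13:
  13: removed
  3: removed
  9: removed
  8: removed
  19: kept
Therefore result = [19].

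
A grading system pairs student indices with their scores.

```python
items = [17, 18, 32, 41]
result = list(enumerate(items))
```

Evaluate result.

Step 1: enumerate pairs each element with its index:
  (0, 17)
  (1, 18)
  (2, 32)
  (3, 41)
Therefore result = [(0, 17), (1, 18), (2, 32), (3, 41)].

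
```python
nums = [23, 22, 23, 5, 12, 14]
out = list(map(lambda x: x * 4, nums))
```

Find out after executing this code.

Step 1: Apply lambda x: x * 4 to each element:
  23 -> 92
  22 -> 88
  23 -> 92
  5 -> 20
  12 -> 48
  14 -> 56
Therefore out = [92, 88, 92, 20, 48, 56].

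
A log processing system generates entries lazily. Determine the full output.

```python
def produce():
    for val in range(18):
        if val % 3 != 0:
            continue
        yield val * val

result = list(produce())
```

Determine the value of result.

Step 1: Only yield val**2 when val is divisible by 3:
  val=0: 0 % 3 == 0, yield 0**2 = 0
  val=3: 3 % 3 == 0, yield 3**2 = 9
  val=6: 6 % 3 == 0, yield 6**2 = 36
  val=9: 9 % 3 == 0, yield 9**2 = 81
  val=12: 12 % 3 == 0, yield 12**2 = 144
  val=15: 15 % 3 == 0, yield 15**2 = 225
Therefore result = [0, 9, 36, 81, 144, 225].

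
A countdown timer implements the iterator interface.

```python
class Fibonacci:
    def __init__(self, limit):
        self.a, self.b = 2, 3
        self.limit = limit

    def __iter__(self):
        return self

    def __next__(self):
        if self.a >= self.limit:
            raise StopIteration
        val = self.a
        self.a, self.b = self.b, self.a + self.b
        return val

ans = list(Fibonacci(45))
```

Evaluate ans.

Step 1: Fibonacci-like sequence (a=2, b=3) until >= 45:
  Yield 2, then a,b = 3,5
  Yield 3, then a,b = 5,8
  Yield 5, then a,b = 8,13
  Yield 8, then a,b = 13,21
  Yield 13, then a,b = 21,34
  Yield 21, then a,b = 34,55
  Yield 34, then a,b = 55,89
Step 2: 55 >= 45, stop.
Therefore ans = [2, 3, 5, 8, 13, 21, 34].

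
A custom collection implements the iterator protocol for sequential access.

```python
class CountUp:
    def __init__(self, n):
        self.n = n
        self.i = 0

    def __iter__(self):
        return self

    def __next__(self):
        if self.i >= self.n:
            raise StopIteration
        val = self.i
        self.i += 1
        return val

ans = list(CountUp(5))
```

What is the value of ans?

Step 1: CountUp(5) creates an iterator counting 0 to 4.
Step 2: list() consumes all values: [0, 1, 2, 3, 4].
Therefore ans = [0, 1, 2, 3, 4].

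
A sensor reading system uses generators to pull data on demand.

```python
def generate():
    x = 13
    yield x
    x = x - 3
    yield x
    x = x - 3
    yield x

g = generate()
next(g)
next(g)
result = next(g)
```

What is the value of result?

Step 1: Trace through generator execution:
  Yield 1: x starts at 13, yield 13
  Yield 2: x = 13 - 3 = 10, yield 10
  Yield 3: x = 10 - 3 = 7, yield 7
Step 2: First next() gets 13, second next() gets the second value, third next() yields 7.
Therefore result = 7.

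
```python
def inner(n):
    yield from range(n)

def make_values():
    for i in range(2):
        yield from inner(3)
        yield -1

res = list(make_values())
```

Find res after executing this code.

Step 1: For each i in range(2):
  i=0: yield from inner(3) -> [0, 1, 2], then yield -1
  i=1: yield from inner(3) -> [0, 1, 2], then yield -1
Therefore res = [0, 1, 2, -1, 0, 1, 2, -1].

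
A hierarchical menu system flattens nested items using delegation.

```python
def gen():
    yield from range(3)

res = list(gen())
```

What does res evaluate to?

Step 1: yield from delegates to the iterable, yielding each element.
Step 2: Collected values: [0, 1, 2].
Therefore res = [0, 1, 2].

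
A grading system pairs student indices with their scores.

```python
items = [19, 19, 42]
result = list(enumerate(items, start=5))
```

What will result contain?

Step 1: enumerate with start=5:
  (5, 19)
  (6, 19)
  (7, 42)
Therefore result = [(5, 19), (6, 19), (7, 42)].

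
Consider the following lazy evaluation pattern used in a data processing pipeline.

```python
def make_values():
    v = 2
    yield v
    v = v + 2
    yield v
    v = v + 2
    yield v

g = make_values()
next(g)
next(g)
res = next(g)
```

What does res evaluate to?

Step 1: Trace through generator execution:
  Yield 1: v starts at 2, yield 2
  Yield 2: v = 2 + 2 = 4, yield 4
  Yield 3: v = 4 + 2 = 6, yield 6
Step 2: First next() gets 2, second next() gets the second value, third next() yields 6.
Therefore res = 6.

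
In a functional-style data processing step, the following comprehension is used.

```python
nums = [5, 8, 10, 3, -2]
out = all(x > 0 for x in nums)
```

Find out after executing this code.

Step 1: Check x > 0 for each element in [5, 8, 10, 3, -2]:
  5 > 0: True
  8 > 0: True
  10 > 0: True
  3 > 0: True
  -2 > 0: False
Step 2: all() returns False.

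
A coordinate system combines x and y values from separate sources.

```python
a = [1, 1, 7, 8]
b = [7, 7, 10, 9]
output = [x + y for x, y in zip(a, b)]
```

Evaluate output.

Step 1: Add corresponding elements:
  1 + 7 = 8
  1 + 7 = 8
  7 + 10 = 17
  8 + 9 = 17
Therefore output = [8, 8, 17, 17].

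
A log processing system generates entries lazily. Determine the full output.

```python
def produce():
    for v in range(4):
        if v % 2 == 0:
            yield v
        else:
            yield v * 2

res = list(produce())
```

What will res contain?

Step 1: For each v in range(4), yield v if even, else v*2:
  v=0 (even): yield 0
  v=1 (odd): yield 1*2 = 2
  v=2 (even): yield 2
  v=3 (odd): yield 3*2 = 6
Therefore res = [0, 2, 2, 6].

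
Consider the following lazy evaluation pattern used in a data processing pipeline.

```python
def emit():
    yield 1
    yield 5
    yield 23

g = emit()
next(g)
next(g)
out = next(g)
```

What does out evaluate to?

Step 1: emit() creates a generator.
Step 2: next(g) yields 1 (consumed and discarded).
Step 3: next(g) yields 5 (consumed and discarded).
Step 4: next(g) yields 23, assigned to out.
Therefore out = 23.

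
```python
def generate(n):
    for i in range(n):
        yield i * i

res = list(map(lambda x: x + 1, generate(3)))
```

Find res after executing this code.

Step 1: generate(3) yields squares: [0, 1, 4].
Step 2: map adds 1 to each: [1, 2, 5].
Therefore res = [1, 2, 5].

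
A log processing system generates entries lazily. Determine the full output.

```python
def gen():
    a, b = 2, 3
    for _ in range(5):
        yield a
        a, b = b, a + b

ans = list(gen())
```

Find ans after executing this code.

Step 1: Fibonacci-like sequence starting with a=2, b=3:
  Iteration 1: yield a=2, then a,b = 3,5
  Iteration 2: yield a=3, then a,b = 5,8
  Iteration 3: yield a=5, then a,b = 8,13
  Iteration 4: yield a=8, then a,b = 13,21
  Iteration 5: yield a=13, then a,b = 21,34
Therefore ans = [2, 3, 5, 8, 13].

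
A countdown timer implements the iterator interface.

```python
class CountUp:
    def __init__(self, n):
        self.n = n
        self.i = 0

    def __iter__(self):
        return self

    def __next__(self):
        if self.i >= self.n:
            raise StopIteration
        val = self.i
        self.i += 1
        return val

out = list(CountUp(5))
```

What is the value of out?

Step 1: CountUp(5) creates an iterator counting 0 to 4.
Step 2: list() consumes all values: [0, 1, 2, 3, 4].
Therefore out = [0, 1, 2, 3, 4].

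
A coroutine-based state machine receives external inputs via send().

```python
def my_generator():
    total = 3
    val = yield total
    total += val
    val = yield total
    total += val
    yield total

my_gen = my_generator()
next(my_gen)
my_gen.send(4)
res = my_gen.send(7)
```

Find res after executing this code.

Step 1: next() -> yield total=3.
Step 2: send(4) -> val=4, total = 3+4 = 7, yield 7.
Step 3: send(7) -> val=7, total = 7+7 = 14, yield 14.
Therefore res = 14.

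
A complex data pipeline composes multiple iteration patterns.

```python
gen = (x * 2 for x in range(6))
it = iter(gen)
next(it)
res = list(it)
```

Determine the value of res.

Step 1: Generator produces [0, 2, 4, 6, 8, 10].
Step 2: next(it) consumes first element (0).
Step 3: list(it) collects remaining: [2, 4, 6, 8, 10].
Therefore res = [2, 4, 6, 8, 10].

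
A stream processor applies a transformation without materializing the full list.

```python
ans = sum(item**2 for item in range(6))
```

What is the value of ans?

Step 1: Compute item**2 for each item in range(6):
  item=0: 0**2 = 0
  item=1: 1**2 = 1
  item=2: 2**2 = 4
  item=3: 3**2 = 9
  item=4: 4**2 = 16
  item=5: 5**2 = 25
Step 2: sum = 0 + 1 + 4 + 9 + 16 + 25 = 55.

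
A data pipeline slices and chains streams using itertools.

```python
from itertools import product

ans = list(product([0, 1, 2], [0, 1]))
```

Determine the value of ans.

Step 1: product([0, 1, 2], [0, 1]) gives all pairs:
  (0, 0)
  (0, 1)
  (1, 0)
  (1, 1)
  (2, 0)
  (2, 1)
Therefore ans = [(0, 0), (0, 1), (1, 0), (1, 1), (2, 0), (2, 1)].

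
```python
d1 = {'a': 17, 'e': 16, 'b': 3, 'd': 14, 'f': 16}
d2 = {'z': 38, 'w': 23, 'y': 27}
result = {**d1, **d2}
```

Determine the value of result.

Step 1: Merge d1 and d2 (d2 values override on key conflicts).
Step 2: d1 has keys ['a', 'e', 'b', 'd', 'f'], d2 has keys ['z', 'w', 'y'].
Therefore result = {'a': 17, 'e': 16, 'b': 3, 'd': 14, 'f': 16, 'z': 38, 'w': 23, 'y': 27}.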